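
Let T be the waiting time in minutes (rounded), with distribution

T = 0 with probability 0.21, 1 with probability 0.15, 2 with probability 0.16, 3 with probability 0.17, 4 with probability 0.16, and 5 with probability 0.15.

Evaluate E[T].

E[T] = Σ t·P(T=t)
 = 0·0.21 + 1·0.15 + 2·0.16 + 3·0.17 + 4·0.16 + 5·0.15
 = 0 + 0.15 + 0.32 + 0.51 + 0.64 + 0.75
 = 2.37

2.37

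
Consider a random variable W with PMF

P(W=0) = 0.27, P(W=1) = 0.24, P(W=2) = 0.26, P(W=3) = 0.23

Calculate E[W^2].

E[W^2] = Σ w^2·P(W=w)
 = 0·0.27 + 1·0.24 + 4·0.26 + 9·0.23
 = 0 + 0.24 + 1.04 + 2.07
 = 3.35

3.35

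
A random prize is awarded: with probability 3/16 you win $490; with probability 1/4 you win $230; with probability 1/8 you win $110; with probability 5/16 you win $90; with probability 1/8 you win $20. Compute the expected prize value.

193.75

E[payout] = 490·3/16 + 230·1/4 + 110·1/8 + 90·5/16 + 20·1/8
 = 735/8 + 115/2 + 55/4 + 225/8 + 5/2
 = 775/4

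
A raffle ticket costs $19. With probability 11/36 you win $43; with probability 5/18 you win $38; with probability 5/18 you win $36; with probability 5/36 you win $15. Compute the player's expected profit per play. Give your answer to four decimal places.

E[payout] = 43·11/36 + 38·5/18 + 36·5/18 + 15·5/36
 = 473/36 + 95/9 + 10 + 25/12
 = 322/9
Net = 322/9 - 19 = 151/9

16.7778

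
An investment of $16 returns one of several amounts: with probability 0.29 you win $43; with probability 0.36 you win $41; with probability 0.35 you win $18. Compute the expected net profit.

E[payout] = 43·0.29 + 41·0.36 + 18·0.35
 = 12.47 + 14.76 + 6.3
 = 33.53
Net = 33.53 - 16 = 17.53

17.53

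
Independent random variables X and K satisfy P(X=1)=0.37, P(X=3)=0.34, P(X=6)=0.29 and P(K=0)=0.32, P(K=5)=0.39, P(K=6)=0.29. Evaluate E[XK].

11.5497

E[XK] = Σ_x Σ_k xk · P(X=x)P(K=k)
 = 0·0.1184 + 5·0.1443 + 6·0.1073 + 0·0.1088 + 15·0.1326 + 18·0.0986 + 0·0.0928 + 30·0.1131 + 36·0.0841
 = 0 + 0.7215 + 0.6438 + 0 + 1.989 + 1.7748 + 0 + 3.393 + 3.0276
 = 11.5497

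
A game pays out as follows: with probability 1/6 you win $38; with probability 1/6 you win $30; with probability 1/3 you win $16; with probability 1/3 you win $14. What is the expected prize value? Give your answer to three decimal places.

21.333

E[payout] = 38·1/6 + 30·1/6 + 16·1/3 + 14·1/3
 = 19/3 + 5 + 16/3 + 14/3
 = 64/3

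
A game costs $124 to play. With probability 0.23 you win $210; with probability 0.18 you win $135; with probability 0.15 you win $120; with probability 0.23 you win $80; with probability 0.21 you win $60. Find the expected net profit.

-2.4

E[payout] = 210·0.23 + 135·0.18 + 120·0.15 + 80·0.23 + 60·0.21
 = 48.3 + 24.3 + 18 + 18.4 + 12.6
 = 121.6
Net = 121.6 - 124 = -2.4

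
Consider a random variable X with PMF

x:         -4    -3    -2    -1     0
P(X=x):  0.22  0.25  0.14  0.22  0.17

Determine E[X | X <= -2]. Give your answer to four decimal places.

-3.1311

P(X <= -2) = 0.22 + 0.25 + 0.14 = 0.61.
E[X | X <= -2] = [(-4)·0.22 + (-3)·0.25 + (-2)·0.14] / 0.61
 = -1.91 / 0.61
 = -191/61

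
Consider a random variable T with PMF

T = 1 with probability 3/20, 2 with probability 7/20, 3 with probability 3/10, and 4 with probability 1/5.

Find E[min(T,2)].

1.85

E[min(T,2)] = Σ min(t,2)·P(T=t)
 = 1·3/20 + 2·7/20 + 2·3/10 + 2·1/5
 = 3/20 + 7/10 + 3/5 + 2/5
 = 37/20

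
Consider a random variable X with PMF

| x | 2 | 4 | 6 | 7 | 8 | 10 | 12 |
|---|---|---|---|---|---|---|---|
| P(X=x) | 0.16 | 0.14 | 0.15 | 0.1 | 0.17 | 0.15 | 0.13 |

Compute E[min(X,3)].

2.84

E[min(X,3)] = Σ min(x,3)·P(X=x)
 = 2·0.16 + 3·0.14 + 3·0.15 + 3·0.1 + 3·0.17 + 3·0.15 + 3·0.13
 = 0.32 + 0.42 + 0.45 + 0.3 + 0.51 + 0.45 + 0.39
 = 2.84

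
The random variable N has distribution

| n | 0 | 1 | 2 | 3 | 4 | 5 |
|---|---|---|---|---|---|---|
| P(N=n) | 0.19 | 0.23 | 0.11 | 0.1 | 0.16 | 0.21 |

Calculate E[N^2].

E[N^2] = Σ n^2·P(N=n)
 = 0·0.19 + 1·0.23 + 4·0.11 + 9·0.1 + 16·0.16 + 25·0.21
 = 0 + 0.23 + 0.44 + 0.9 + 2.56 + 5.25
 = 9.38

9.38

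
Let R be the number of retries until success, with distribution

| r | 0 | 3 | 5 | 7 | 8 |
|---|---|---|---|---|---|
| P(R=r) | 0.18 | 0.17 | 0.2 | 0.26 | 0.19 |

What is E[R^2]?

E[R^2] = Σ r^2·P(R=r)
 = 0·0.18 + 9·0.17 + 25·0.2 + 49·0.26 + 64·0.19
 = 0 + 1.53 + 5 + 12.74 + 12.16
 = 31.43

31.43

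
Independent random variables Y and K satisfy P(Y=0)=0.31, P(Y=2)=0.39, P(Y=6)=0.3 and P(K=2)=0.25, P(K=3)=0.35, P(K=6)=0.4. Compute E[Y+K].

E[Y+K] = Σ_y Σ_k (y+k) · P(Y=y)P(K=k)
 = 2·0.0775 + 3·0.1085 + 6·0.124 + 4·0.0975 + 5·0.1365 + 8·0.156 + 8·0.075 + 9·0.105 + 12·0.12
 = 0.155 + 0.3255 + 0.744 + 0.39 + 0.6825 + 1.248 + 0.6 + 0.945 + 1.44
 = 6.53

6.53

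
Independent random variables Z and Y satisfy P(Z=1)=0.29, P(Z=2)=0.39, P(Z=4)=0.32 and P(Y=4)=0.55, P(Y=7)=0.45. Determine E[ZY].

E[ZY] = Σ_z Σ_y zy · P(Z=z)P(Y=y)
 = 4·0.1595 + 7·0.1305 + 8·0.2145 + 14·0.1755 + 16·0.176 + 28·0.144
 = 0.638 + 0.9135 + 1.716 + 2.457 + 2.816 + 4.032
 = 12.5725

12.5725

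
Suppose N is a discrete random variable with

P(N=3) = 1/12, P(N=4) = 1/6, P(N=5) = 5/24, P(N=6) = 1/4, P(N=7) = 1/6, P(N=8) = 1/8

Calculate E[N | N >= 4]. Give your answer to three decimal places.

P(N >= 4) = 1/6 + 5/24 + 1/4 + 1/6 + 1/8 = 11/12.
E[N | N >= 4] = [4·1/6 + 5·5/24 + 6·1/4 + 7·1/6 + 8·1/8] / (11/12)
 = 43/8 / (11/12)
 = 129/22

5.864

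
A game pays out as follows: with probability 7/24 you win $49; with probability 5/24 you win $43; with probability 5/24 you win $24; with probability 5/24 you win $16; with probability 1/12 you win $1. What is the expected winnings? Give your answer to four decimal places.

31.6667

E[payout] = 49·7/24 + 43·5/24 + 24·5/24 + 16·5/24 + 1·1/12
 = 343/24 + 215/24 + 5 + 10/3 + 1/12
 = 95/3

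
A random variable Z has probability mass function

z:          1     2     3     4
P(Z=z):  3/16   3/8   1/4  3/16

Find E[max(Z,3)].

E[max(Z,3)] = Σ max(z,3)·P(Z=z)
 = 3·3/16 + 3·3/8 + 3·1/4 + 4·3/16
 = 9/16 + 9/8 + 3/4 + 3/4
 = 51/16

3.1875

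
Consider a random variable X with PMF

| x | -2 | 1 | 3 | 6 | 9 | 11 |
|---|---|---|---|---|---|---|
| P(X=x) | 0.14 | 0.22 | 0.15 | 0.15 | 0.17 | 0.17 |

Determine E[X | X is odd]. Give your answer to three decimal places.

P(X is odd) = 0.22 + 0.15 + 0.17 + 0.17 = 0.71.
E[X | X is odd] = [1·0.22 + 3·0.15 + 9·0.17 + 11·0.17] / 0.71
 = 4.07 / 0.71
 = 407/71

5.732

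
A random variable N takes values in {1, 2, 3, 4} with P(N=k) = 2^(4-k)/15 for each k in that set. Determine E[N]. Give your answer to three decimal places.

E[N] = Σ n·P(N=n)
 = 1·8/15 + 2·4/15 + 3·2/15 + 4·1/15
 = 8/15 + 8/15 + 2/5 + 4/15
 = 26/15

1.733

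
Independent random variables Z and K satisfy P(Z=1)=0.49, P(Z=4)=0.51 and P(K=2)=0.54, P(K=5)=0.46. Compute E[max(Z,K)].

3.9308

E[max(Z,K)] = Σ_z Σ_k max(z,k) · P(Z=z)P(K=k)
 = 2·0.2646 + 5·0.2254 + 4·0.2754 + 5·0.2346
 = 0.5292 + 1.127 + 1.1016 + 1.173
 = 3.9308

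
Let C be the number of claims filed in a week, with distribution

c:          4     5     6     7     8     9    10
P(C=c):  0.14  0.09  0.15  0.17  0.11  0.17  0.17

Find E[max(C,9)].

9.17

E[max(C,9)] = Σ max(c,9)·P(C=c)
 = 9·0.14 + 9·0.09 + 9·0.15 + 9·0.17 + 9·0.11 + 9·0.17 + 10·0.17
 = 1.26 + 0.81 + 1.35 + 1.53 + 0.99 + 1.53 + 1.7
 = 9.17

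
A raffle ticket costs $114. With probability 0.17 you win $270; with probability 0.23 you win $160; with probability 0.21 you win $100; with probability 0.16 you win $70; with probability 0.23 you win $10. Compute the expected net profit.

E[payout] = 270·0.17 + 160·0.23 + 100·0.21 + 70·0.16 + 10·0.23
 = 45.9 + 36.8 + 21 + 11.2 + 2.3
 = 117.2
Net = 117.2 - 114 = 3.2

3.2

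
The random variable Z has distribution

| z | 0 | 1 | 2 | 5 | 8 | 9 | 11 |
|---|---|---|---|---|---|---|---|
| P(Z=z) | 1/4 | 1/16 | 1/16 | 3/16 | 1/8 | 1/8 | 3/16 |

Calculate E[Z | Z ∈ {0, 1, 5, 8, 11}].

5

P(Z ∈ {0, 1, 5, 8, 11}) = 1/4 + 1/16 + 3/16 + 1/8 + 3/16 = 13/16.
E[Z | Z ∈ {0, 1, 5, 8, 11}] = [0·1/4 + 1·1/16 + 5·3/16 + 8·1/8 + 11·3/16] / (13/16)
 = 65/16 / (13/16)
 = 5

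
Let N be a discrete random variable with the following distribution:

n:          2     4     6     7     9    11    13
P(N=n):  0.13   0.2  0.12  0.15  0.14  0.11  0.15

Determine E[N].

E[N] = Σ n·P(N=n)
 = 2·0.13 + 4·0.2 + 6·0.12 + 7·0.15 + 9·0.14 + 11·0.11 + 13·0.15
 = 0.26 + 0.8 + 0.72 + 1.05 + 1.26 + 1.21 + 1.95
 = 7.25

7.25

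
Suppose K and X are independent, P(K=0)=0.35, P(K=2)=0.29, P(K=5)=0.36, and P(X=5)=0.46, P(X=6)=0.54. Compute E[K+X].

7.92

E[K+X] = Σ_k Σ_x (k+x) · P(K=k)P(X=x)
 = 5·0.161 + 6·0.189 + 7·0.1334 + 8·0.1566 + 10·0.1656 + 11·0.1944
 = 0.805 + 1.134 + 0.9338 + 1.2528 + 1.656 + 2.1384
 = 7.92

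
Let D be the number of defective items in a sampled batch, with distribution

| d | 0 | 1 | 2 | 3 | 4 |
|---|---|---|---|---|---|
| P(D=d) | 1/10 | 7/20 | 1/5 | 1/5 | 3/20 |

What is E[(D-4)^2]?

E[(D-4)^2] = Σ (d-4)^2·P(D=d)
 = 16·1/10 + 9·7/20 + 4·1/5 + 1·1/5 + 0·3/20
 = 8/5 + 63/20 + 4/5 + 1/5 + 0
 = 23/4

5.75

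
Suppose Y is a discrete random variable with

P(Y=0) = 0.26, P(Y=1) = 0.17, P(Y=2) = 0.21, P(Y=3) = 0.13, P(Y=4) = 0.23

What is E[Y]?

E[Y] = Σ y·P(Y=y)
 = 0·0.26 + 1·0.17 + 2·0.21 + 3·0.13 + 4·0.23
 = 0 + 0.17 + 0.42 + 0.39 + 0.92
 = 1.9

1.9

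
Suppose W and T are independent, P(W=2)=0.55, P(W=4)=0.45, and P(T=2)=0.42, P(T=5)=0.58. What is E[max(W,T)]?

4.118

E[max(W,T)] = Σ_w Σ_t max(w,t) · P(W=w)P(T=t)
 = 2·0.231 + 5·0.319 + 4·0.189 + 5·0.261
 = 0.462 + 1.595 + 0.756 + 1.305
 = 4.118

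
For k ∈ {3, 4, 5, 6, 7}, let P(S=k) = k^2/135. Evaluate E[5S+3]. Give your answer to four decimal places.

31.7037

E[5S+3] = Σ (5s+3)·P(S=s)
 = 18·1/15 + 23·16/135 + 28·5/27 + 33·4/15 + 38·49/135
 = 6/5 + 368/135 + 140/27 + 44/5 + 1862/135
 = 856/27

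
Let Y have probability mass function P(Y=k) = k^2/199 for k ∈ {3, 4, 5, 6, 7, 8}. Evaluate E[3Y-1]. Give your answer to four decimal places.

18.4020

E[3Y-1] = Σ (3y-1)·P(Y=y)
 = 8·9/199 + 11·16/199 + 14·25/199 + 17·36/199 + 20·49/199 + 23·64/199
 = 72/199 + 176/199 + 350/199 + 612/199 + 980/199 + 1472/199
 = 3662/199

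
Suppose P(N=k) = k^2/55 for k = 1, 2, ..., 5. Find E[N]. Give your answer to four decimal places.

4.0909

E[N] = Σ n·P(N=n)
 = 1·1/55 + 2·4/55 + 3·9/55 + 4·16/55 + 5·5/11
 = 1/55 + 8/55 + 27/55 + 64/55 + 25/11
 = 45/11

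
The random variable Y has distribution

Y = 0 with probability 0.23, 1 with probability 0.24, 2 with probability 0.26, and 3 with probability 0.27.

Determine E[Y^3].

9.61

E[Y^3] = Σ y^3·P(Y=y)
 = 0·0.23 + 1·0.24 + 8·0.26 + 27·0.27
 = 0 + 0.24 + 2.08 + 7.29
 = 9.61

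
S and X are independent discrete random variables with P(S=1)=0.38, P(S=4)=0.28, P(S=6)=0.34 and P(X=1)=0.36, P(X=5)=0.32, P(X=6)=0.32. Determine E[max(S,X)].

E[max(S,X)] = Σ_s Σ_x max(s,x) · P(S=s)P(X=x)
 = 1·0.1368 + 5·0.1216 + 6·0.1216 + 4·0.1008 + 5·0.0896 + 6·0.0896 + 6·0.1224 + 6·0.1088 + 6·0.1088
 = 0.1368 + 0.608 + 0.7296 + 0.4032 + 0.448 + 0.5376 + 0.7344 + 0.6528 + 0.6528
 = 4.9032

4.9032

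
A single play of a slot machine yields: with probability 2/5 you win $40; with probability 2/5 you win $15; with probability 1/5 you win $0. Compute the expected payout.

E[payout] = 40·2/5 + 15·2/5 + 0·1/5
 = 16 + 6 + 0
 = 22

22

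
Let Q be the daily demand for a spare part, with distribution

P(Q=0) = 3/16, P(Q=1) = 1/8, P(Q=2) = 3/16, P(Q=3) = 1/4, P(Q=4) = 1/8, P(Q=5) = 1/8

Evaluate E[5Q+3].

14.875

E[5Q+3] = Σ (5q+3)·P(Q=q)
 = 3·3/16 + 8·1/8 + 13·3/16 + 18·1/4 + 23·1/8 + 28·1/8
 = 9/16 + 1 + 39/16 + 9/2 + 23/8 + 7/2
 = 119/8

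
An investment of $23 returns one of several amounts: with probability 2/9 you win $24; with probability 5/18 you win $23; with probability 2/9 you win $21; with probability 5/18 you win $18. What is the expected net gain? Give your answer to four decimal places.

-1.6111

E[payout] = 24·2/9 + 23·5/18 + 21·2/9 + 18·5/18
 = 16/3 + 115/18 + 14/3 + 5
 = 385/18
Net = 385/18 - 23 = -29/18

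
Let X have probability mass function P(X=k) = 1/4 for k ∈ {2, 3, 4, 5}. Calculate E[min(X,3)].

E[min(X,3)] = Σ min(x,3)·P(X=x)
 = 2·1/4 + 3·1/4 + 3·1/4 + 3·1/4
 = 1/2 + 3/4 + 3/4 + 3/4
 = 11/4

2.75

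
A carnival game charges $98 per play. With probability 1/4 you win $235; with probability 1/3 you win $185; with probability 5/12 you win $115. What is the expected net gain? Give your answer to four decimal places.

70.3333

E[payout] = 235·1/4 + 185·1/3 + 115·5/12
 = 235/4 + 185/3 + 575/12
 = 505/3
Net = 505/3 - 98 = 211/3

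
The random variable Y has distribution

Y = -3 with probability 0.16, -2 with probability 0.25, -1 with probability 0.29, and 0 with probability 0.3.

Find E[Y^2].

2.73

E[Y^2] = Σ y^2·P(Y=y)
 = 9·0.16 + 4·0.25 + 1·0.29 + 0·0.3
 = 1.44 + 1 + 0.29 + 0
 = 2.73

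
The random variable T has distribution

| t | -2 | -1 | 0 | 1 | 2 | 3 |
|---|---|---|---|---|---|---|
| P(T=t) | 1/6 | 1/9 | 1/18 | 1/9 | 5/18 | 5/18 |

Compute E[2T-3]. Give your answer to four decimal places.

E[2T-3] = Σ (2t-3)·P(T=t)
 = (-7)·1/6 + (-5)·1/9 + (-3)·1/18 + (-1)·1/9 + 1·5/18 + 3·5/18
 = (-7/6) + (-5/9) + (-1/6) + (-1/9) + 5/18 + 5/6
 = -8/9

-0.8889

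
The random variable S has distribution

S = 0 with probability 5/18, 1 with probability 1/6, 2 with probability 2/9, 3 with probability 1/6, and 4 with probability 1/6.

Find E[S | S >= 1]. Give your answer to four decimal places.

P(S >= 1) = 1/6 + 2/9 + 1/6 + 1/6 = 13/18.
E[S | S >= 1] = [1·1/6 + 2·2/9 + 3·1/6 + 4·1/6] / (13/18)
 = 16/9 / (13/18)
 = 32/13

2.4615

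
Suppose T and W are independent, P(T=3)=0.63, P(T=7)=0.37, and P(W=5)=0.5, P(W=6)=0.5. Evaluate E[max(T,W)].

6.055

E[max(T,W)] = Σ_t Σ_w max(t,w) · P(T=t)P(W=w)
 = 5·0.315 + 6·0.315 + 7·0.185 + 7·0.185
 = 1.575 + 1.89 + 1.295 + 1.295
 = 6.055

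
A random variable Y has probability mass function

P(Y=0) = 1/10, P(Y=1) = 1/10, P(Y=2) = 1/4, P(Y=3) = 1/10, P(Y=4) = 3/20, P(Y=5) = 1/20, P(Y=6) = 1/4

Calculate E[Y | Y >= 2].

P(Y >= 2) = 1/4 + 1/10 + 3/20 + 1/20 + 1/4 = 4/5.
E[Y | Y >= 2] = [2·1/4 + 3·1/10 + 4·3/20 + 5·1/20 + 6·1/4] / (4/5)
 = 63/20 / (4/5)
 = 63/16

3.9375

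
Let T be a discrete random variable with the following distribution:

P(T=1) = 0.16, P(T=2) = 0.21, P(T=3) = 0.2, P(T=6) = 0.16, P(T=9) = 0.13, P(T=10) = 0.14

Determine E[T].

E[T] = Σ t·P(T=t)
 = 1·0.16 + 2·0.21 + 3·0.2 + 6·0.16 + 9·0.13 + 10·0.14
 = 0.16 + 0.42 + 0.6 + 0.96 + 1.17 + 1.4
 = 4.71

4.71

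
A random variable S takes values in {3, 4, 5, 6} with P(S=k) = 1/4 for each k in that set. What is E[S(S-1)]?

17

E[S(S-1)] = Σ s(s-1)·P(S=s)
 = 6·1/4 + 12·1/4 + 20·1/4 + 30·1/4
 = 3/2 + 3 + 5 + 15/2
 = 17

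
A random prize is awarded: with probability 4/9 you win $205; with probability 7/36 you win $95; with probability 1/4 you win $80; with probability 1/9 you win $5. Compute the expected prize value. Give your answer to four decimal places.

130.1389

E[payout] = 205·4/9 + 95·7/36 + 80·1/4 + 5·1/9
 = 820/9 + 665/36 + 20 + 5/9
 = 4685/36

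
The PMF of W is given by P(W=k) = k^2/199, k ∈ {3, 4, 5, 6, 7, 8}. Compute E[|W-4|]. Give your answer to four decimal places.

2.5578

E[|W-4|] = Σ |w-4|·P(W=w)
 = 1·9/199 + 0·16/199 + 1·25/199 + 2·36/199 + 3·49/199 + 4·64/199
 = 9/199 + 0 + 25/199 + 72/199 + 147/199 + 256/199
 = 509/199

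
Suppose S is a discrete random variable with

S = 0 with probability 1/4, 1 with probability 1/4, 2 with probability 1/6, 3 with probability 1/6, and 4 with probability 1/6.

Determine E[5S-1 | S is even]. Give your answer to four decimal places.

P(S is even) = 1/4 + 1/6 + 1/6 = 7/12.
E[5S-1 | S is even] = [(-1)·1/4 + 9·1/6 + 19·1/6] / (7/12)
 = 53/12 / (7/12)
 = 53/7

7.5714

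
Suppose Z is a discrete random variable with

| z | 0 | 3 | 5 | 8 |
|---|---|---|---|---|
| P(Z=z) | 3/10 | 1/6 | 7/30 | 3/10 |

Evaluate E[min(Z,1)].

E[min(Z,1)] = Σ min(z,1)·P(Z=z)
 = 0·3/10 + 1·1/6 + 1·7/30 + 1·3/10
 = 0 + 1/6 + 7/30 + 3/10
 = 7/10

0.7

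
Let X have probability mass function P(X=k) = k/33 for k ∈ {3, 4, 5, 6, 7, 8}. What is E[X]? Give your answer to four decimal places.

6.0303

E[X] = Σ x·P(X=x)
 = 3·1/11 + 4·4/33 + 5·5/33 + 6·2/11 + 7·7/33 + 8·8/33
 = 3/11 + 16/33 + 25/33 + 12/11 + 49/33 + 64/33
 = 199/33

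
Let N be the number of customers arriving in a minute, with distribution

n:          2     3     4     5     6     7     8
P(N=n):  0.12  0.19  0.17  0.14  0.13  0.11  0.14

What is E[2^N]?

67.44

E[2^N] = Σ 2^n·P(N=n)
 = 4·0.12 + 8·0.19 + 16·0.17 + 32·0.14 + 64·0.13 + 128·0.11 + 256·0.14
 = 0.48 + 1.52 + 2.72 + 4.48 + 8.32 + 14.08 + 35.84
 = 67.44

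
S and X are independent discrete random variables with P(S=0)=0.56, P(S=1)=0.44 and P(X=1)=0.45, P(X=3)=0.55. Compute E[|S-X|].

1.66

E[|S-X|] = Σ_s Σ_x |s-x| · P(S=s)P(X=x)
 = 1·0.252 + 3·0.308 + 0·0.198 + 2·0.242
 = 0.252 + 0.924 + 0 + 0.484
 = 1.66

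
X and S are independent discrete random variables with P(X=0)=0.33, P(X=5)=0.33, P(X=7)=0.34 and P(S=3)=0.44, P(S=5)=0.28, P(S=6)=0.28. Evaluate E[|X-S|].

2.7188

E[|X-S|] = Σ_x Σ_s |x-s| · P(X=x)P(S=s)
 = 3·0.1452 + 5·0.0924 + 6·0.0924 + 2·0.1452 + 0·0.0924 + 1·0.0924 + 4·0.1496 + 2·0.0952 + 1·0.0952
 = 0.4356 + 0.462 + 0.5544 + 0.2904 + 0 + 0.0924 + 0.5984 + 0.1904 + 0.0952
 = 2.7188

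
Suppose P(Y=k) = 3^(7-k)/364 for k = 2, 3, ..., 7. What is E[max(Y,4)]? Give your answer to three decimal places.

E[max(Y,4)] = Σ max(y,4)·P(Y=y)
 = 4·243/364 + 4·81/364 + 4·27/364 + 5·9/364 + 6·3/364 + 7·1/364
 = 243/91 + 81/91 + 27/91 + 45/364 + 9/182 + 1/52
 = 737/182

4.049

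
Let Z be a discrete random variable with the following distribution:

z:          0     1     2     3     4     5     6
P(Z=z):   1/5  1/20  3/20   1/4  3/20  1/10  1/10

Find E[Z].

E[Z] = Σ z·P(Z=z)
 = 0·1/5 + 1·1/20 + 2·3/20 + 3·1/4 + 4·3/20 + 5·1/10 + 6·1/10
 = 0 + 1/20 + 3/10 + 3/4 + 3/5 + 1/2 + 3/5
 = 14/5

2.8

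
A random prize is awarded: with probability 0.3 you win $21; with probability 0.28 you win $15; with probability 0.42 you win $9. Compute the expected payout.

E[payout] = 21·0.3 + 15·0.28 + 9·0.42
 = 6.3 + 4.2 + 3.78
 = 14.28

14.28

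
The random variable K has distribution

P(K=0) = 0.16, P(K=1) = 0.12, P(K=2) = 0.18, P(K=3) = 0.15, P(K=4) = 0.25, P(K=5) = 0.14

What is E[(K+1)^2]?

E[(K+1)^2] = Σ (k+1)^2·P(K=k)
 = 1·0.16 + 4·0.12 + 9·0.18 + 16·0.15 + 25·0.25 + 36·0.14
 = 0.16 + 0.48 + 1.62 + 2.4 + 6.25 + 5.04
 = 15.95

15.95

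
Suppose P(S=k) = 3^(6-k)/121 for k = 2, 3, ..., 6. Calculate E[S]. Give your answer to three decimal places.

E[S] = Σ s·P(S=s)
 = 2·81/121 + 3·27/121 + 4·9/121 + 5·3/121 + 6·1/121
 = 162/121 + 81/121 + 36/121 + 15/121 + 6/121
 = 300/121

2.479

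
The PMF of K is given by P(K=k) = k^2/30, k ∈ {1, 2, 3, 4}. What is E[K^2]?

E[K^2] = Σ k^2·P(K=k)
 = 1·1/30 + 4·2/15 + 9·3/10 + 16·8/15
 = 1/30 + 8/15 + 27/10 + 128/15
 = 59/5

11.8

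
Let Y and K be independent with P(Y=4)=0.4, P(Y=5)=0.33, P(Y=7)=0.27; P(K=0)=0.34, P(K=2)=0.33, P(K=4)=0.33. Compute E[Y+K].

7.12

E[Y+K] = Σ_y Σ_k (y+k) · P(Y=y)P(K=k)
 = 4·0.136 + 6·0.132 + 8·0.132 + 5·0.1122 + 7·0.1089 + 9·0.1089 + 7·0.0918 + 9·0.0891 + 11·0.0891
 = 0.544 + 0.792 + 1.056 + 0.561 + 0.7623 + 0.9801 + 0.6426 + 0.8019 + 0.9801
 = 7.12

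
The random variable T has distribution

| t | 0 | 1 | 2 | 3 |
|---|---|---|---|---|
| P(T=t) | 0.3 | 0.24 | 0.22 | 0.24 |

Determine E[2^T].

E[2^T] = Σ 2^t·P(T=t)
 = 1·0.3 + 2·0.24 + 4·0.22 + 8·0.24
 = 0.3 + 0.48 + 0.88 + 1.92
 = 3.58

3.58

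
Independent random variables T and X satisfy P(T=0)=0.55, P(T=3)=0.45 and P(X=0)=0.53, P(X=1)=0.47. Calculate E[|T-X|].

1.397

E[|T-X|] = Σ_t Σ_x |t-x| · P(T=t)P(X=x)
 = 0·0.2915 + 1·0.2585 + 3·0.2385 + 2·0.2115
 = 0 + 0.2585 + 0.7155 + 0.423
 = 1.397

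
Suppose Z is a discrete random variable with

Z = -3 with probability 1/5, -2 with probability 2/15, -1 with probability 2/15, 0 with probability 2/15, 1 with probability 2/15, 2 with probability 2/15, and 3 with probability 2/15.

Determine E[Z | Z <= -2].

-2.6

P(Z <= -2) = 1/5 + 2/15 = 1/3.
E[Z | Z <= -2] = [(-3)·1/5 + (-2)·2/15] / (1/3)
 = -13/15 / (1/3)
 = -13/5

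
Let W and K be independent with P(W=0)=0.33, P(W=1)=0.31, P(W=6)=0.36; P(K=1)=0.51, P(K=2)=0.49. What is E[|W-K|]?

E[|W-K|] = Σ_w Σ_k |w-k| · P(W=w)P(K=k)
 = 1·0.1683 + 2·0.1617 + 0·0.1581 + 1·0.1519 + 5·0.1836 + 4·0.1764
 = 0.1683 + 0.3234 + 0 + 0.1519 + 0.918 + 0.7056
 = 2.2672

2.2672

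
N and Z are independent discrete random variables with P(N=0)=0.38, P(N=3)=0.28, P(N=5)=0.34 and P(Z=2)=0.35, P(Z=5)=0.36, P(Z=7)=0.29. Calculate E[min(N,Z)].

E[min(N,Z)] = Σ_n Σ_z min(n,z) · P(N=n)P(Z=z)
 = 0·0.133 + 0·0.1368 + 0·0.1102 + 2·0.098 + 3·0.1008 + 3·0.0812 + 2·0.119 + 5·0.1224 + 5·0.0986
 = 0 + 0 + 0 + 0.196 + 0.3024 + 0.2436 + 0.238 + 0.612 + 0.493
 = 2.085

2.085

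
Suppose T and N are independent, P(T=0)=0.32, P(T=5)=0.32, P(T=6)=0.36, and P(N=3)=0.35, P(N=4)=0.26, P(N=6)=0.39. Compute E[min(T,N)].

E[min(T,N)] = Σ_t Σ_n min(t,n) · P(T=t)P(N=n)
 = 0·0.112 + 0·0.0832 + 0·0.1248 + 3·0.112 + 4·0.0832 + 5·0.1248 + 3·0.126 + 4·0.0936 + 6·0.1404
 = 0 + 0 + 0 + 0.336 + 0.3328 + 0.624 + 0.378 + 0.3744 + 0.8424
 = 2.8876

2.8876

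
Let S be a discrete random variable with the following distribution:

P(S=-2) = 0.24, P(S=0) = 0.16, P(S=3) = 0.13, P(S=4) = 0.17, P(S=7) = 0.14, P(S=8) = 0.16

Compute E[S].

E[S] = Σ s·P(S=s)
 = (-2)·0.24 + 0·0.16 + 3·0.13 + 4·0.17 + 7·0.14 + 8·0.16
 = (-0.48) + 0 + 0.39 + 0.68 + 0.98 + 1.28
 = 2.85

2.85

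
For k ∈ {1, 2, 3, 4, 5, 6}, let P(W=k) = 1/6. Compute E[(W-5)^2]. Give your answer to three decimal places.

E[(W-5)^2] = Σ (w-5)^2·P(W=w)
 = 16·1/6 + 9·1/6 + 4·1/6 + 1·1/6 + 0·1/6 + 1·1/6
 = 8/3 + 3/2 + 2/3 + 1/6 + 0 + 1/6
 = 31/6

5.167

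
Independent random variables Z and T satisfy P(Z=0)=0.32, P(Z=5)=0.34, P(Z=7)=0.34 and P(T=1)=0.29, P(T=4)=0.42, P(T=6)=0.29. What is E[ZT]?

E[ZT] = Σ_z Σ_t zt · P(Z=z)P(T=t)
 = 0·0.0928 + 0·0.1344 + 0·0.0928 + 5·0.0986 + 20·0.1428 + 30·0.0986 + 7·0.0986 + 28·0.1428 + 42·0.0986
 = 0 + 0 + 0 + 0.493 + 2.856 + 2.958 + 0.6902 + 3.9984 + 4.1412
 = 15.1368

15.1368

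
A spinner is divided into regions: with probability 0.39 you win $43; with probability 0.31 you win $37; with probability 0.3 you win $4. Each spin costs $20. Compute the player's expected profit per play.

E[payout] = 43·0.39 + 37·0.31 + 4·0.3
 = 16.77 + 11.47 + 1.2
 = 29.44
Net = 29.44 - 20 = 9.44

9.44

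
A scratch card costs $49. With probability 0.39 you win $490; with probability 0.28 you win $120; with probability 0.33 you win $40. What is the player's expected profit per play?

188.9

E[payout] = 490·0.39 + 120·0.28 + 40·0.33
 = 191.1 + 33.6 + 13.2
 = 237.9
Net = 237.9 - 49 = 188.9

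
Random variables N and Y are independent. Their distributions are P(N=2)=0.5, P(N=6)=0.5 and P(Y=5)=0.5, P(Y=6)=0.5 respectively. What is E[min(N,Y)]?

E[min(N,Y)] = Σ_n Σ_y min(n,y) · P(N=n)P(Y=y)
 = 2·0.25 + 2·0.25 + 5·0.25 + 6·0.25
 = 0.5 + 0.5 + 1.25 + 1.5
 = 3.75

3.75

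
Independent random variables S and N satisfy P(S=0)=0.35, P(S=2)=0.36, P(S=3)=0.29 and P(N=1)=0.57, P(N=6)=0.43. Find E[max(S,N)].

3.6858

E[max(S,N)] = Σ_s Σ_n max(s,n) · P(S=s)P(N=n)
 = 1·0.1995 + 6·0.1505 + 2·0.2052 + 6·0.1548 + 3·0.1653 + 6·0.1247
 = 0.1995 + 0.903 + 0.4104 + 0.9288 + 0.4959 + 0.7482
 = 3.6858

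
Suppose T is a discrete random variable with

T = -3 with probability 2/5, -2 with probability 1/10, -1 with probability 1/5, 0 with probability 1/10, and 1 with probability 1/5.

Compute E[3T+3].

-1.2

E[3T+3] = Σ (3t+3)·P(T=t)
 = (-6)·2/5 + (-3)·1/10 + 0·1/5 + 3·1/10 + 6·1/5
 = (-12/5) + (-3/10) + 0 + 3/10 + 6/5
 = -6/5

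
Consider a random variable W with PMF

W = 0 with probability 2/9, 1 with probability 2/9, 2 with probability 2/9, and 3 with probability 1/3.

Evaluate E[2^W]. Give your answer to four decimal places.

4.2222

E[2^W] = Σ 2^w·P(W=w)
 = 1·2/9 + 2·2/9 + 4·2/9 + 8·1/3
 = 2/9 + 4/9 + 8/9 + 8/3
 = 38/9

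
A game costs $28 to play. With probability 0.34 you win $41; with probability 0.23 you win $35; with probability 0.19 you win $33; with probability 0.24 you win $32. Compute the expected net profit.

E[payout] = 41·0.34 + 35·0.23 + 33·0.19 + 32·0.24
 = 13.94 + 8.05 + 6.27 + 7.68
 = 35.94
Net = 35.94 - 28 = 7.94

7.94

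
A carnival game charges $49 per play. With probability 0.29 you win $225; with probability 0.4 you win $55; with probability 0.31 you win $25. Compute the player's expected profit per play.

46

E[payout] = 225·0.29 + 55·0.4 + 25·0.31
 = 65.25 + 22 + 7.75
 = 95
Net = 95 - 49 = 46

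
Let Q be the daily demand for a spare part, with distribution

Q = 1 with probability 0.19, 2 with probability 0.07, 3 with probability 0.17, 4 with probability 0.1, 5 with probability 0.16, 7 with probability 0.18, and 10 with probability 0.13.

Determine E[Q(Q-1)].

E[Q(Q-1)] = Σ q(q-1)·P(Q=q)
 = 0·0.19 + 2·0.07 + 6·0.17 + 12·0.1 + 20·0.16 + 42·0.18 + 90·0.13
 = 0 + 0.14 + 1.02 + 1.2 + 3.2 + 7.56 + 11.7
 = 24.82

24.82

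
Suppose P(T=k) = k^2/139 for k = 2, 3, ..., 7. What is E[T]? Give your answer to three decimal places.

5.633

E[T] = Σ t·P(T=t)
 = 2·4/139 + 3·9/139 + 4·16/139 + 5·25/139 + 6·36/139 + 7·49/139
 = 8/139 + 27/139 + 64/139 + 125/139 + 216/139 + 343/139
 = 783/139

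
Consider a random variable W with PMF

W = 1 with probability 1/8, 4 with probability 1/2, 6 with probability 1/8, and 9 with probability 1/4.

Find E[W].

5.125

E[W] = Σ w·P(W=w)
 = 1·1/8 + 4·1/2 + 6·1/8 + 9·1/4
 = 1/8 + 2 + 3/4 + 9/4
 = 41/8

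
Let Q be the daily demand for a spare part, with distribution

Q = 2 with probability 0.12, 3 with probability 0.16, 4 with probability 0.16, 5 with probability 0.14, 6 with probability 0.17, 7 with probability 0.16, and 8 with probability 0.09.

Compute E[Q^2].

E[Q^2] = Σ q^2·P(Q=q)
 = 4·0.12 + 9·0.16 + 16·0.16 + 25·0.14 + 36·0.17 + 49·0.16 + 64·0.09
 = 0.48 + 1.44 + 2.56 + 3.5 + 6.12 + 7.84 + 5.76
 = 27.7

27.7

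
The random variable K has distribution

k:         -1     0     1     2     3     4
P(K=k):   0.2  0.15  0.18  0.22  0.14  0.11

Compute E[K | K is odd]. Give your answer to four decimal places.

P(K is odd) = 0.2 + 0.18 + 0.14 = 0.52.
E[K | K is odd] = [(-1)·0.2 + 1·0.18 + 3·0.14] / 0.52
 = 0.4 / 0.52
 = 10/13

0.7692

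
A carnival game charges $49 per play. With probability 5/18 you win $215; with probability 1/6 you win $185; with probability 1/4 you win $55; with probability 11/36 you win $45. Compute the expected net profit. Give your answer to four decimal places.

E[payout] = 215·5/18 + 185·1/6 + 55·1/4 + 45·11/36
 = 1075/18 + 185/6 + 55/4 + 55/4
 = 2125/18
Net = 2125/18 - 49 = 1243/18

69.0556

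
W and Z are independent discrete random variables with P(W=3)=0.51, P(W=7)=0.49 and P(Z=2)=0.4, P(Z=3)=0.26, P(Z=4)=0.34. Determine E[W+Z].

E[W+Z] = Σ_w Σ_z (w+z) · P(W=w)P(Z=z)
 = 5·0.204 + 6·0.1326 + 7·0.1734 + 9·0.196 + 10·0.1274 + 11·0.1666
 = 1.02 + 0.7956 + 1.2138 + 1.764 + 1.274 + 1.8326
 = 7.9

7.9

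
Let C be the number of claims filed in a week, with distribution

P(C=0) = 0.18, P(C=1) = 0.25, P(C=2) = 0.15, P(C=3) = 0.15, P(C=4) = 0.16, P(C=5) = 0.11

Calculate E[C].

2.19

E[C] = Σ c·P(C=c)
 = 0·0.18 + 1·0.25 + 2·0.15 + 3·0.15 + 4·0.16 + 5·0.11
 = 0 + 0.25 + 0.3 + 0.45 + 0.64 + 0.55
 = 2.19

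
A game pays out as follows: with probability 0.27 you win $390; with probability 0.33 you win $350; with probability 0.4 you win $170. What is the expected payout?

288.8

E[payout] = 390·0.27 + 350·0.33 + 170·0.4
 = 105.3 + 115.5 + 68
 = 288.8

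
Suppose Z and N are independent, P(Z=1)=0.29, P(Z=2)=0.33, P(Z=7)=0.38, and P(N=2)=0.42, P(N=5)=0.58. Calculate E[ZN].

13.5014

E[ZN] = Σ_z Σ_n zn · P(Z=z)P(N=n)
 = 2·0.1218 + 5·0.1682 + 4·0.1386 + 10·0.1914 + 14·0.1596 + 35·0.2204
 = 0.2436 + 0.841 + 0.5544 + 1.914 + 2.2344 + 7.714
 = 13.5014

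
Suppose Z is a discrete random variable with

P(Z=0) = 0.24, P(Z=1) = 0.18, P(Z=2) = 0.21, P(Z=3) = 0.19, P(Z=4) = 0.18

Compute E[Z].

E[Z] = Σ z·P(Z=z)
 = 0·0.24 + 1·0.18 + 2·0.21 + 3·0.19 + 4·0.18
 = 0 + 0.18 + 0.42 + 0.57 + 0.72
 = 1.89

1.89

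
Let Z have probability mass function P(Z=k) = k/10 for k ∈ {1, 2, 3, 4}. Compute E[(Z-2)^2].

E[(Z-2)^2] = Σ (z-2)^2·P(Z=z)
 = 1·1/10 + 0·1/5 + 1·3/10 + 4·2/5
 = 1/10 + 0 + 3/10 + 8/5
 = 2

2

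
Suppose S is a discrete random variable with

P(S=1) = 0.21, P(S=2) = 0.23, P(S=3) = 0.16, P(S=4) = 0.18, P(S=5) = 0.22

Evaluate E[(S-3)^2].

2.13

E[(S-3)^2] = Σ (s-3)^2·P(S=s)
 = 4·0.21 + 1·0.23 + 0·0.16 + 1·0.18 + 4·0.22
 = 0.84 + 0.23 + 0 + 0.18 + 0.88
 = 2.13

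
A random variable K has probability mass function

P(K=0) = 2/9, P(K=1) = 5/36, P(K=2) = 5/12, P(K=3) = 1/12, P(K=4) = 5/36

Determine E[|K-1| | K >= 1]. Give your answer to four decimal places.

P(K >= 1) = 5/36 + 5/12 + 1/12 + 5/36 = 7/9.
E[|K-1| | K >= 1] = [0·5/36 + 1·5/12 + 2·1/12 + 3·5/36] / (7/9)
 = 1 / (7/9)
 = 9/7

1.2857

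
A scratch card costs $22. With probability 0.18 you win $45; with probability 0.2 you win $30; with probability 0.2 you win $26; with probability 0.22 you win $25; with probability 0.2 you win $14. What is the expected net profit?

E[payout] = 45·0.18 + 30·0.2 + 26·0.2 + 25·0.22 + 14·0.2
 = 8.1 + 6 + 5.2 + 5.5 + 2.8
 = 27.6
Net = 27.6 - 22 = 5.6

5.6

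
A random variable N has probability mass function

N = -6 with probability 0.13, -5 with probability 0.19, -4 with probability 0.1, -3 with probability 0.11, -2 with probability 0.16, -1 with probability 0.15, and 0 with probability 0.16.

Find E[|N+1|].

E[|N+1|] = Σ |n+1|·P(N=n)
 = 5·0.13 + 4·0.19 + 3·0.1 + 2·0.11 + 1·0.16 + 0·0.15 + 1·0.16
 = 0.65 + 0.76 + 0.3 + 0.22 + 0.16 + 0 + 0.16
 = 2.25

2.25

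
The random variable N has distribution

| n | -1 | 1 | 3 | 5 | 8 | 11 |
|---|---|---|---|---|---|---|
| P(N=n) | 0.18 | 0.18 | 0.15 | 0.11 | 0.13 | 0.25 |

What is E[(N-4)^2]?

E[(N-4)^2] = Σ (n-4)^2·P(N=n)
 = 25·0.18 + 9·0.18 + 1·0.15 + 1·0.11 + 16·0.13 + 49·0.25
 = 4.5 + 1.62 + 0.15 + 0.11 + 2.08 + 12.25
 = 20.71

20.71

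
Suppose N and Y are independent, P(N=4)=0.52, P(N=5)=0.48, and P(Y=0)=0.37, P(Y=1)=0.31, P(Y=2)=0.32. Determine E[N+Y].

5.43

E[N+Y] = Σ_n Σ_y (n+y) · P(N=n)P(Y=y)
 = 4·0.1924 + 5·0.1612 + 6·0.1664 + 5·0.1776 + 6·0.1488 + 7·0.1536
 = 0.7696 + 0.806 + 0.9984 + 0.888 + 0.8928 + 1.0752
 = 5.43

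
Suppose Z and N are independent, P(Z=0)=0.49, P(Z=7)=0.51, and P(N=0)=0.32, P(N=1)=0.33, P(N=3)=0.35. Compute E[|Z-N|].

E[|Z-N|] = Σ_z Σ_n |z-n| · P(Z=z)P(N=n)
 = 0·0.1568 + 1·0.1617 + 3·0.1715 + 7·0.1632 + 6·0.1683 + 4·0.1785
 = 0 + 0.1617 + 0.5145 + 1.1424 + 1.0098 + 0.714
 = 3.5424

3.5424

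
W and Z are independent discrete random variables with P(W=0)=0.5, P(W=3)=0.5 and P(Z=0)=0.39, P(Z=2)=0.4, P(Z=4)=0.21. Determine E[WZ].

2.46

E[WZ] = Σ_w Σ_z wz · P(W=w)P(Z=z)
 = 0·0.195 + 0·0.2 + 0·0.105 + 0·0.195 + 6·0.2 + 12·0.105
 = 0 + 0 + 0 + 0 + 1.2 + 1.26
 = 2.46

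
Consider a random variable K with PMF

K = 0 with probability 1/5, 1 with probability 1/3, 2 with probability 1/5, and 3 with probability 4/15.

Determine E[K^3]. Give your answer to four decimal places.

E[K^3] = Σ k^3·P(K=k)
 = 0·1/5 + 1·1/3 + 8·1/5 + 27·4/15
 = 0 + 1/3 + 8/5 + 36/5
 = 137/15

9.1333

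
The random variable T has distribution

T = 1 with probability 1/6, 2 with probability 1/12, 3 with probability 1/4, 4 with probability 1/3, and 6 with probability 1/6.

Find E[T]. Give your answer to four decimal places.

E[T] = Σ t·P(T=t)
 = 1·1/6 + 2·1/12 + 3·1/4 + 4·1/3 + 6·1/6
 = 1/6 + 1/6 + 3/4 + 4/3 + 1
 = 41/12

3.4167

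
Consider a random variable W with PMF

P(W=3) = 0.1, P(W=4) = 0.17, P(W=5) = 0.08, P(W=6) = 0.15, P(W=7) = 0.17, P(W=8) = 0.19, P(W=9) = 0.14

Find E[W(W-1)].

E[W(W-1)] = Σ w(w-1)·P(W=w)
 = 6·0.1 + 12·0.17 + 20·0.08 + 30·0.15 + 42·0.17 + 56·0.19 + 72·0.14
 = 0.6 + 2.04 + 1.6 + 4.5 + 7.14 + 10.64 + 10.08
 = 36.6

36.6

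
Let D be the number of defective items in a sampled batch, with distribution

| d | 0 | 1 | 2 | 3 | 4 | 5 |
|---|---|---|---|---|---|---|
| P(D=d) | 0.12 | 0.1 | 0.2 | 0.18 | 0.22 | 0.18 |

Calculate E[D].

E[D] = Σ d·P(D=d)
 = 0·0.12 + 1·0.1 + 2·0.2 + 3·0.18 + 4·0.22 + 5·0.18
 = 0 + 0.1 + 0.4 + 0.54 + 0.88 + 0.9
 = 2.82

2.82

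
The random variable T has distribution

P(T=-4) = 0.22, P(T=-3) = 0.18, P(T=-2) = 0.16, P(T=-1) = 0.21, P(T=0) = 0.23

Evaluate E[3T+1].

-4.85

E[3T+1] = Σ (3t+1)·P(T=t)
 = (-11)·0.22 + (-8)·0.18 + (-5)·0.16 + (-2)·0.21 + 1·0.23
 = (-2.42) + (-1.44) + (-0.8) + (-0.42) + 0.23
 = -4.85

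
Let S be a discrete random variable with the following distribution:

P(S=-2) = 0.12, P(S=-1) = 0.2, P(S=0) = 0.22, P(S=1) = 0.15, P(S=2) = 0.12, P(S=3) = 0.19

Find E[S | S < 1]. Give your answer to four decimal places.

-0.8148

P(S < 1) = 0.12 + 0.2 + 0.22 = 0.54.
E[S | S < 1] = [(-2)·0.12 + (-1)·0.2 + 0·0.22] / 0.54
 = -0.44 / 0.54
 = -22/27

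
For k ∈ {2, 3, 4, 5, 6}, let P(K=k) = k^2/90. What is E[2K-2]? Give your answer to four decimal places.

E[2K-2] = Σ (2k-2)·P(K=k)
 = 2·2/45 + 4·1/10 + 6·8/45 + 8·5/18 + 10·2/5
 = 4/45 + 2/5 + 16/15 + 20/9 + 4
 = 70/9

7.7778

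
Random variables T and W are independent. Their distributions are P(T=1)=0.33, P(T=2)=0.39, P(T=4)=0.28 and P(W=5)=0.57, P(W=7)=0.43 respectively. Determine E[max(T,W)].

5.86

E[max(T,W)] = Σ_t Σ_w max(t,w) · P(T=t)P(W=w)
 = 5·0.1881 + 7·0.1419 + 5·0.2223 + 7·0.1677 + 5·0.1596 + 7·0.1204
 = 0.9405 + 0.9933 + 1.1115 + 1.1739 + 0.798 + 0.8428
 = 5.86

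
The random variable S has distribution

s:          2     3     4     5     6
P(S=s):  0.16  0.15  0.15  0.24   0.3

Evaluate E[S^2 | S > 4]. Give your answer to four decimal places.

31.1111

P(S > 4) = 0.24 + 0.3 = 0.54.
E[S^2 | S > 4] = [25·0.24 + 36·0.3] / 0.54
 = 16.8 / 0.54
 = 280/9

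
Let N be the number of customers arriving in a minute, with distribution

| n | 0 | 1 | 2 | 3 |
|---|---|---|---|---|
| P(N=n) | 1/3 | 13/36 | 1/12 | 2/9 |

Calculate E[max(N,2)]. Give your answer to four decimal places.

2.2222

E[max(N,2)] = Σ max(n,2)·P(N=n)
 = 2·1/3 + 2·13/36 + 2·1/12 + 3·2/9
 = 2/3 + 13/18 + 1/6 + 2/3
 = 20/9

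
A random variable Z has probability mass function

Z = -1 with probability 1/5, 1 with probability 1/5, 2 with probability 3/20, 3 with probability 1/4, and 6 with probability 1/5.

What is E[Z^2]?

10.45

E[Z^2] = Σ z^2·P(Z=z)
 = 1·1/5 + 1·1/5 + 4·3/20 + 9·1/4 + 36·1/5
 = 1/5 + 1/5 + 3/5 + 9/4 + 36/5
 = 209/20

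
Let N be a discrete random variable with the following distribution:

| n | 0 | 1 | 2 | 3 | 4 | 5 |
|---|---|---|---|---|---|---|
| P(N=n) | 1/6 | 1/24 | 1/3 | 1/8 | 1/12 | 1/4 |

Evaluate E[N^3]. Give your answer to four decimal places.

42.6667

E[N^3] = Σ n^3·P(N=n)
 = 0·1/6 + 1·1/24 + 8·1/3 + 27·1/8 + 64·1/12 + 125·1/4
 = 0 + 1/24 + 8/3 + 27/8 + 16/3 + 125/4
 = 128/3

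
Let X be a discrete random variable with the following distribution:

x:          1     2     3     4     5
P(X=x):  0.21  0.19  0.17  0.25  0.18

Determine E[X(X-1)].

E[X(X-1)] = Σ x(x-1)·P(X=x)
 = 0·0.21 + 2·0.19 + 6·0.17 + 12·0.25 + 20·0.18
 = 0 + 0.38 + 1.02 + 3 + 3.6
 = 8

8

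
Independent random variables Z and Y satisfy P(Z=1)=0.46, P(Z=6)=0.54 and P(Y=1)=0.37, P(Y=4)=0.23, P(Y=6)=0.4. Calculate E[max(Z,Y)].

4.9374

E[max(Z,Y)] = Σ_z Σ_y max(z,y) · P(Z=z)P(Y=y)
 = 1·0.1702 + 4·0.1058 + 6·0.184 + 6·0.1998 + 6·0.1242 + 6·0.216
 = 0.1702 + 0.4232 + 1.104 + 1.1988 + 0.7452 + 1.296
 = 4.9374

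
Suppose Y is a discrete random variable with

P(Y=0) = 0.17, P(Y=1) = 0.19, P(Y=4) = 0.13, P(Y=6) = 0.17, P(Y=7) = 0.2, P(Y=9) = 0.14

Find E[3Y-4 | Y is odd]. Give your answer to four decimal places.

12.1321

P(Y is odd) = 0.19 + 0.2 + 0.14 = 0.53.
E[3Y-4 | Y is odd] = [(-1)·0.19 + 17·0.2 + 23·0.14] / 0.53
 = 6.43 / 0.53
 = 643/53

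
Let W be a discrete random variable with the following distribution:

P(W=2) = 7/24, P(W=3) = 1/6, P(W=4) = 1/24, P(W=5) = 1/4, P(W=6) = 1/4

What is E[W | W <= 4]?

P(W <= 4) = 7/24 + 1/6 + 1/24 = 1/2.
E[W | W <= 4] = [2·7/24 + 3·1/6 + 4·1/24] / (1/2)
 = 5/4 / (1/2)
 = 5/2

2.5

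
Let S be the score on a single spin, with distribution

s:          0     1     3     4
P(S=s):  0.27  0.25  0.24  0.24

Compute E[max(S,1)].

E[max(S,1)] = Σ max(s,1)·P(S=s)
 = 1·0.27 + 1·0.25 + 3·0.24 + 4·0.24
 = 0.27 + 0.25 + 0.72 + 0.96
 = 2.2

2.2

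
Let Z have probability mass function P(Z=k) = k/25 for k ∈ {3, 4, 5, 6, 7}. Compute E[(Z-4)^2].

3.8

E[(Z-4)^2] = Σ (z-4)^2·P(Z=z)
 = 1·3/25 + 0·4/25 + 1·1/5 + 4·6/25 + 9·7/25
 = 3/25 + 0 + 1/5 + 24/25 + 63/25
 = 19/5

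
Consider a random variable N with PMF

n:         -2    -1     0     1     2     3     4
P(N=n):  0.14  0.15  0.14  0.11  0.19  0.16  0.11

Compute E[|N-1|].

1.7

E[|N-1|] = Σ |n-1|·P(N=n)
 = 3·0.14 + 2·0.15 + 1·0.14 + 0·0.11 + 1·0.19 + 2·0.16 + 3·0.11
 = 0.42 + 0.3 + 0.14 + 0 + 0.19 + 0.32 + 0.33
 = 1.7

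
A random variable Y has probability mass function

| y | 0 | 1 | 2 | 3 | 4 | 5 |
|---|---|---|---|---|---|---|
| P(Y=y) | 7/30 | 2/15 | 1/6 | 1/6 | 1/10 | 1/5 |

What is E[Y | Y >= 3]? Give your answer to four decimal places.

4.0714

P(Y >= 3) = 1/6 + 1/10 + 1/5 = 7/15.
E[Y | Y >= 3] = [3·1/6 + 4·1/10 + 5·1/5] / (7/15)
 = 19/10 / (7/15)
 = 57/14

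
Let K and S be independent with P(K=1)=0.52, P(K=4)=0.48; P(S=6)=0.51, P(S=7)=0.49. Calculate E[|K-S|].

4.05

E[|K-S|] = Σ_k Σ_s |k-s| · P(K=k)P(S=s)
 = 5·0.2652 + 6·0.2548 + 2·0.2448 + 3·0.2352
 = 1.326 + 1.5288 + 0.4896 + 0.7056
 = 4.05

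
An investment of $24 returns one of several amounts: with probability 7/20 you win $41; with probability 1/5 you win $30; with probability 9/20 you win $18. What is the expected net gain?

E[payout] = 41·7/20 + 30·1/5 + 18·9/20
 = 287/20 + 6 + 81/10
 = 569/20
Net = 569/20 - 24 = 89/20

4.45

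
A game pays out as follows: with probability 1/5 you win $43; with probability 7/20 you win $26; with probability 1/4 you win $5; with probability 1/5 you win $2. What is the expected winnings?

E[payout] = 43·1/5 + 26·7/20 + 5·1/4 + 2·1/5
 = 43/5 + 91/10 + 5/4 + 2/5
 = 387/20

19.35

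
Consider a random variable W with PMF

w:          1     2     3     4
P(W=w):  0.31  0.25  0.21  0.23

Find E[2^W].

E[2^W] = Σ 2^w·P(W=w)
 = 2·0.31 + 4·0.25 + 8·0.21 + 16·0.23
 = 0.62 + 1 + 1.68 + 3.68
 = 6.98

6.98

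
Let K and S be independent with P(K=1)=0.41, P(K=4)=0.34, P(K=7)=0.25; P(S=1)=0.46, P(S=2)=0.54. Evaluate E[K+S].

5.06

E[K+S] = Σ_k Σ_s (k+s) · P(K=k)P(S=s)
 = 2·0.1886 + 3·0.2214 + 5·0.1564 + 6·0.1836 + 8·0.115 + 9·0.135
 = 0.3772 + 0.6642 + 0.782 + 1.1016 + 0.92 + 1.215
 = 5.06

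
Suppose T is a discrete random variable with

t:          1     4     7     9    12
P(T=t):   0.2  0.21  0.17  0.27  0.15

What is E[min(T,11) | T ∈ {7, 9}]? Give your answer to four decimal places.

P(T ∈ {7, 9}) = 0.17 + 0.27 = 0.44.
E[min(T,11) | T ∈ {7, 9}] = [7·0.17 + 9·0.27] / 0.44
 = 3.62 / 0.44
 = 181/22

8.2273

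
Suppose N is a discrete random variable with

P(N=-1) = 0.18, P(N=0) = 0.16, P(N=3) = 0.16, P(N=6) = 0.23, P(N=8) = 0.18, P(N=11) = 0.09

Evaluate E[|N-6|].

E[|N-6|] = Σ |n-6|·P(N=n)
 = 7·0.18 + 6·0.16 + 3·0.16 + 0·0.23 + 2·0.18 + 5·0.09
 = 1.26 + 0.96 + 0.48 + 0 + 0.36 + 0.45
 = 3.51

3.51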